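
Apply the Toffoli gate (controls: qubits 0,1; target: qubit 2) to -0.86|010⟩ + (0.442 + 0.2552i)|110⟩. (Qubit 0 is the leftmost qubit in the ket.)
-0.86|010⟩ + (0.442 + 0.2552i)|111⟩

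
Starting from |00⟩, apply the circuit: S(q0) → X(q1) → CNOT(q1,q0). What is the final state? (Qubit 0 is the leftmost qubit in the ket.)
|11⟩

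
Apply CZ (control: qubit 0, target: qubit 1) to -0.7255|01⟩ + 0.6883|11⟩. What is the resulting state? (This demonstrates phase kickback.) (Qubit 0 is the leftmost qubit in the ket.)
-0.7255|01⟩ - 0.6883|11⟩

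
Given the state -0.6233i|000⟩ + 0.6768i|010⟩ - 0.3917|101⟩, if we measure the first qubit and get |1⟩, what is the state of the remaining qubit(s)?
-|01⟩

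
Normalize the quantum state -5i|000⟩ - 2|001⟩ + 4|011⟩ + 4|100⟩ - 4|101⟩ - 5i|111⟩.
-0.4951i|000⟩ - 0.198|001⟩ + 0.3961|011⟩ + 0.3961|100⟩ - 0.3961|101⟩ - 0.4951i|111⟩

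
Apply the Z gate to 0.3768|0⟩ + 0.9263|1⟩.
0.3768|0⟩ - 0.9263|1⟩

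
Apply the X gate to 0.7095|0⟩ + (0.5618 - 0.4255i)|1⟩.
(0.5618 - 0.4255i)|0⟩ + 0.7095|1⟩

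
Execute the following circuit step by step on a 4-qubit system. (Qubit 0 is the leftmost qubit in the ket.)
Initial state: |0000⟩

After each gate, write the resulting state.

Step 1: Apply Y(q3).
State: i|0001⟩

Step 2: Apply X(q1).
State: i|0101⟩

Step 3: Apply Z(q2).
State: i|0101⟩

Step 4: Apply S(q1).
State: -|0101⟩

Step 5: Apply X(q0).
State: -|1101⟩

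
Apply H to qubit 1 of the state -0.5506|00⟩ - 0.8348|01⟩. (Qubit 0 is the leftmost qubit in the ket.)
-0.9796|00⟩ + 0.201|01⟩

H on qubit 1 mixes each pair of kets that differ only in qubit 1: amplitudes (a, b) of (|…0…⟩, |…1…⟩) become ((a + b)/√2, (a − b)/√2). Kets absent from the input have amplitude 0.
(|00⟩, |01⟩): (a, b) = (-0.5506, -0.8348) → (-0.9796, 0.201)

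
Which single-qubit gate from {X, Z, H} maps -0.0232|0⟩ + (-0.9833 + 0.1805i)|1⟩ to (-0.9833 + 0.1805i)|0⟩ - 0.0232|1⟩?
X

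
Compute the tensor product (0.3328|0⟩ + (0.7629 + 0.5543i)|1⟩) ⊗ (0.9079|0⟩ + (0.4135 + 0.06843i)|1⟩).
0.3021|00⟩ + (0.1376 + 0.02277i)|01⟩ + (0.6926 + 0.5032i)|10⟩ + (0.2775 + 0.2814i)|11⟩

amp(|b₁b₂…⟩) = product of the factor amplitudes for bits b₁, b₂, …; only kets whose every factor amplitude is nonzero survive.
|00⟩: (0.3328)(0.9079) = 0.3021
|01⟩: (0.3328)(0.4135 + 0.06843i) = (0.1376 + 0.02277i)
|10⟩: (0.7629 + 0.5543i)(0.9079) = (0.6926 + 0.5032i)
|11⟩: (0.7629 + 0.5543i)(0.4135 + 0.06843i) = (0.2775 + 0.2814i)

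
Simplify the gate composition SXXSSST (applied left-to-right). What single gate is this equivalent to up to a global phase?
T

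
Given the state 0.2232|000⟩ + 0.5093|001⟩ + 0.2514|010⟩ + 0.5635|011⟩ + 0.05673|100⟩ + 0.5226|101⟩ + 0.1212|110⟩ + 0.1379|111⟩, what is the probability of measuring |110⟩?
0.01469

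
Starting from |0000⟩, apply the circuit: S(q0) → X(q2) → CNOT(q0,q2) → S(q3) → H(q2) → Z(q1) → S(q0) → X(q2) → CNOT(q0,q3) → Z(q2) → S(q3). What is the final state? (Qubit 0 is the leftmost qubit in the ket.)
-1/√2|0000⟩ - 1/√2|0010⟩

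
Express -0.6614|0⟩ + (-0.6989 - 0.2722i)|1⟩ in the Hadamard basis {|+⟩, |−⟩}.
(-0.9619 - 0.1925i)|+⟩ + (0.02652 + 0.1925i)|−⟩

With |ψ⟩ = α|0⟩ + β|1⟩, the Hadamard-basis coefficients are ⟨+|ψ⟩ = (α + β)/√2 and ⟨−|ψ⟩ = (α − β)/√2.
Here α = -0.6614, β = (-0.6989 - 0.2722i): (α + β)/√2 = (-0.9619 - 0.1925i), (α − β)/√2 = (0.02652 + 0.1925i).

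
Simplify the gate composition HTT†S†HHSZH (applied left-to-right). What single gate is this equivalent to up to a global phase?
X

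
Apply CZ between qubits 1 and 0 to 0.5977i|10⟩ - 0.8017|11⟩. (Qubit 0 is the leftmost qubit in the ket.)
0.5977i|10⟩ + 0.8017|11⟩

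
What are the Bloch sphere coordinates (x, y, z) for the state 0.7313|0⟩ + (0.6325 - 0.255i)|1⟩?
(0.9251, -0.373, 0.06972)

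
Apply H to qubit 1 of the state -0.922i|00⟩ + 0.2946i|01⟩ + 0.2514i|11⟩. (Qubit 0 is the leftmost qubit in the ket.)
-0.4436i|00⟩ - 0.8603i|01⟩ + 0.1778i|10⟩ - 0.1778i|11⟩

H on qubit 1 mixes each pair of kets that differ only in qubit 1: amplitudes (a, b) of (|…0…⟩, |…1…⟩) become ((a + b)/√2, (a − b)/√2). Kets absent from the input have amplitude 0.
(|00⟩, |01⟩): (a, b) = (-0.922i, 0.2946i) → (-0.4436i, -0.8603i)
(|10⟩, |11⟩): (a, b) = (0, 0.2514i) → (0.1778i, -0.1778i)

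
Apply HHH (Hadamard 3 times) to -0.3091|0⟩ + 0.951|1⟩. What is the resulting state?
0.4539|0⟩ - 0.891|1⟩

H² = I, so H^3 = H: a single Hadamard. With (a, b) = (-0.3091, 0.951), H gives ((a + b)/√2, (a − b)/√2) = (0.4539, -0.891).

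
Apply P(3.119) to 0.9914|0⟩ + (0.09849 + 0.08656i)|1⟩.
0.9914|0⟩ + (-0.1004 - 0.08431i)|1⟩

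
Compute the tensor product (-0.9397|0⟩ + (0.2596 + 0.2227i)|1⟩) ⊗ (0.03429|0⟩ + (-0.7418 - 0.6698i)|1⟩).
-0.03222|00⟩ + (0.6971 + 0.6294i)|01⟩ + (0.008902 + 0.007636i)|10⟩ + (-0.04341 - 0.3391i)|11⟩

amp(|b₁b₂…⟩) = product of the factor amplitudes for bits b₁, b₂, …; only kets whose every factor amplitude is nonzero survive.
|00⟩: (-0.9397)(0.03429) = -0.03222
|01⟩: (-0.9397)(-0.7418 - 0.6698i) = (0.6971 + 0.6294i)
|10⟩: (0.2596 + 0.2227i)(0.03429) = (0.008902 + 0.007636i)
|11⟩: (0.2596 + 0.2227i)(-0.7418 - 0.6698i) = (-0.04341 - 0.3391i)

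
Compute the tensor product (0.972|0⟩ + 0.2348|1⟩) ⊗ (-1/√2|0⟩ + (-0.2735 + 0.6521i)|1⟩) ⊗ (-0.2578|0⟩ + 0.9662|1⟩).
0.1772|000⟩ - 0.6641|001⟩ + (0.06853 - 0.1634i)|010⟩ + (-0.2569 + 0.6124i)|011⟩ + 0.0428|100⟩ - 0.1604|101⟩ + (0.01656 - 0.03947i)|110⟩ + (-0.06205 + 0.1479i)|111⟩

amp(|b₁b₂…⟩) = product of the factor amplitudes for bits b₁, b₂, …; only kets whose every factor amplitude is nonzero survive.
|000⟩: (0.972)(-1/√2)(-0.2578) = 0.1772
|001⟩: (0.972)(-1/√2)(0.9662) = -0.6641
|010⟩: (0.972)(-0.2735 + 0.6521i)(-0.2578) = (0.06853 - 0.1634i)
|011⟩: (0.972)(-0.2735 + 0.6521i)(0.9662) = (-0.2569 + 0.6124i)
|100⟩: (0.2348)(-1/√2)(-0.2578) = 0.0428
|101⟩: (0.2348)(-1/√2)(0.9662) = -0.1604
|110⟩: (0.2348)(-0.2735 + 0.6521i)(-0.2578) = (0.01656 - 0.03947i)
|111⟩: (0.2348)(-0.2735 + 0.6521i)(0.9662) = (-0.06205 + 0.1479i)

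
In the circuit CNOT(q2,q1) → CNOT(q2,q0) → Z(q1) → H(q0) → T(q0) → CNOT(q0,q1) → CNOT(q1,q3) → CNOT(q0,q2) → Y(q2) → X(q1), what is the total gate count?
10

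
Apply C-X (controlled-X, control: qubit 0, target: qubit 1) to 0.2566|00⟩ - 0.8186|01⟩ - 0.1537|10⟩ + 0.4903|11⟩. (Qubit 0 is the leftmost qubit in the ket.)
0.2566|00⟩ - 0.8186|01⟩ + 0.4903|10⟩ - 0.1537|11⟩

C-X leaves the control-|0⟩ kets |00⟩, |01⟩ unchanged and applies X to qubit 1 on the control-|1⟩ pair (|10⟩, |11⟩).
X = [[0, 1], [1, 0]].
With a = amp(|10⟩) = -0.1537 and b = amp(|11⟩) = 0.4903:
new amp(|10⟩) = (1)·b = 0.4903
new amp(|11⟩) = (1)·a = -0.1537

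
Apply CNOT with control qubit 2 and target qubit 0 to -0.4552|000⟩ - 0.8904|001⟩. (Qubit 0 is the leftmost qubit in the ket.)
-0.4552|000⟩ - 0.8904|101⟩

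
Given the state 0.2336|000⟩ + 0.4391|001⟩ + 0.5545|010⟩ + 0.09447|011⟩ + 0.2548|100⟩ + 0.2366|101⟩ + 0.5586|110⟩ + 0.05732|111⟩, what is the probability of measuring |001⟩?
0.1928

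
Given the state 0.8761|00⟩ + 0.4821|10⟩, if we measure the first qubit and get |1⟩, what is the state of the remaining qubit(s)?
|0⟩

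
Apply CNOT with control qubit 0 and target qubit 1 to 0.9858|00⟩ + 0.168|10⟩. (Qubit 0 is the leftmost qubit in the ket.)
0.9858|00⟩ + 0.168|11⟩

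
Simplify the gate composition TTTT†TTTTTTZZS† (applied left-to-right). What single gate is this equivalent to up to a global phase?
S†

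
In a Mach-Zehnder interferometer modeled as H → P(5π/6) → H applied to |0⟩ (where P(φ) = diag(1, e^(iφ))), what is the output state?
(0.06699 + 0.25i)|0⟩ + (0.933 - 0.25i)|1⟩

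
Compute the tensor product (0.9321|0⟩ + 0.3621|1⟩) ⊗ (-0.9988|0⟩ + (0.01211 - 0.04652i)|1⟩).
-0.931|00⟩ + (0.01129 - 0.04336i)|01⟩ - 0.3617|10⟩ + (0.004385 - 0.01684i)|11⟩

amp(|b₁b₂…⟩) = product of the factor amplitudes for bits b₁, b₂, …; only kets whose every factor amplitude is nonzero survive.
|00⟩: (0.9321)(-0.9988) = -0.931
|01⟩: (0.9321)(0.01211 - 0.04652i) = (0.01129 - 0.04336i)
|10⟩: (0.3621)(-0.9988) = -0.3617
|11⟩: (0.3621)(0.01211 - 0.04652i) = (0.004385 - 0.01684i)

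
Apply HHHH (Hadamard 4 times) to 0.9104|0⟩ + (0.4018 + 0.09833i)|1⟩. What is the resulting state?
0.9104|0⟩ + (0.4018 + 0.09833i)|1⟩

H² = I, so an even number of Hadamards cancels: H^4 = I and the state is unchanged.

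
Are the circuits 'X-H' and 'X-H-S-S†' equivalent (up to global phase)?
Yes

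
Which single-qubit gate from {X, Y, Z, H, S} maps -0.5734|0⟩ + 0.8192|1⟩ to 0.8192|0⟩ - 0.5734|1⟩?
X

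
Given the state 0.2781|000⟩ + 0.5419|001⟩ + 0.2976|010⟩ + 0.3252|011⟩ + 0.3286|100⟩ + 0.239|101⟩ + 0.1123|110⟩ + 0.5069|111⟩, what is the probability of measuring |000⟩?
0.07734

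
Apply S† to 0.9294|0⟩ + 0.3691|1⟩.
0.9294|0⟩ - 0.3691i|1⟩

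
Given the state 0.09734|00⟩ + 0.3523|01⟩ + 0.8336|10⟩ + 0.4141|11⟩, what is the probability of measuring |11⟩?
0.1715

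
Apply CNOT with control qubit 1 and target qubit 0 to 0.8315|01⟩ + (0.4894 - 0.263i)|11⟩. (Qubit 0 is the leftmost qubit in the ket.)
(0.4894 - 0.263i)|01⟩ + 0.8315|11⟩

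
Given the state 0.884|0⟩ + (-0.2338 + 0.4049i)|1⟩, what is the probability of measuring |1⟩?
0.2186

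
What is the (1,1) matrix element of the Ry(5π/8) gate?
0.5556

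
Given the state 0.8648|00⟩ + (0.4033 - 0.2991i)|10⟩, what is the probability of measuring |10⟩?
0.2521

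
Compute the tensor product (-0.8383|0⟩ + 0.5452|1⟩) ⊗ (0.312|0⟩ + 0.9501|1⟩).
-0.2615|00⟩ - 0.7965|01⟩ + 0.1701|10⟩ + 0.518|11⟩

amp(|b₁b₂…⟩) = product of the factor amplitudes for bits b₁, b₂, …; only kets whose every factor amplitude is nonzero survive.
|00⟩: (-0.8383)(0.312) = -0.2615
|01⟩: (-0.8383)(0.9501) = -0.7965
|10⟩: (0.5452)(0.312) = 0.1701
|11⟩: (0.5452)(0.9501) = 0.518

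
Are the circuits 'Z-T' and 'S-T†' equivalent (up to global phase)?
No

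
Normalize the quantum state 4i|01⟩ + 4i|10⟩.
(1/√2)i|01⟩ + (1/√2)i|10⟩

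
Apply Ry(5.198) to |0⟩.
-0.8564|0⟩ + 0.5164|1⟩

Ry(5.198) = [[cos(θ/2), −sin(θ/2)], [sin(θ/2), cos(θ/2)]]; θ = 5.198, cos(θ/2) ≈ -0.856373, sin(θ/2) ≈ 0.516358.
With a = amp(|0⟩) = 1 and b = amp(|1⟩) = 0:
new amp(|0⟩) = (-0.856373)·a + (-0.516358)·b = -0.8564
new amp(|1⟩) = (0.516358)·a + (-0.856373)·b = 0.5164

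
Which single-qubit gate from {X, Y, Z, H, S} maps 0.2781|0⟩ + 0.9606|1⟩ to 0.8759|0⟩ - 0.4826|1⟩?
H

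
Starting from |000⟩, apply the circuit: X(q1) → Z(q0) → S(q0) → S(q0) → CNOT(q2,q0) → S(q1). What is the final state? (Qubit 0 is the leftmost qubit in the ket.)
i|010⟩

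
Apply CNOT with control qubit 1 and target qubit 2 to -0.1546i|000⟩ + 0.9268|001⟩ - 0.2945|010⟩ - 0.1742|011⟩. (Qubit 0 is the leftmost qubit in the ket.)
-0.1546i|000⟩ + 0.9268|001⟩ - 0.1742|010⟩ - 0.2945|011⟩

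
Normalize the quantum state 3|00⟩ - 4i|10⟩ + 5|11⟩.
0.4243|00⟩ - 0.5657i|10⟩ + 1/√2|11⟩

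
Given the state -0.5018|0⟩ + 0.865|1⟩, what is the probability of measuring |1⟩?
0.7482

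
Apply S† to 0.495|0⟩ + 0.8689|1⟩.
0.495|0⟩ - 0.8689i|1⟩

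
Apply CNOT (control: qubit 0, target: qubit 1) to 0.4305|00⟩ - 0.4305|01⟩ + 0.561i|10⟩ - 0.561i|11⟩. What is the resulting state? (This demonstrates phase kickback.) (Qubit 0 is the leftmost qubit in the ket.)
0.4305|00⟩ - 0.4305|01⟩ - 0.561i|10⟩ + 0.561i|11⟩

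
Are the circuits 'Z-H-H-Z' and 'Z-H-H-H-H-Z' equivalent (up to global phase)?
Yes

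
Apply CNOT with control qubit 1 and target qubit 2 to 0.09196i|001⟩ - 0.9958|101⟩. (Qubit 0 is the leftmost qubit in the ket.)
0.09196i|001⟩ - 0.9958|101⟩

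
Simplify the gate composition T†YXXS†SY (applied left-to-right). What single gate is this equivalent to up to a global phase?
T†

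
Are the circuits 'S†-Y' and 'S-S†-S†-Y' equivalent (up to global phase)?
Yes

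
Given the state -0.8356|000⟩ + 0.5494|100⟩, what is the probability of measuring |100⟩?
0.3018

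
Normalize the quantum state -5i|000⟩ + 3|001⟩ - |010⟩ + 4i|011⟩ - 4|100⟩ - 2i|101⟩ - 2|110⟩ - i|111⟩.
-0.5735i|000⟩ + 0.3441|001⟩ - 0.1147|010⟩ + 0.4588i|011⟩ - 0.4588|100⟩ - 0.2294i|101⟩ - 0.2294|110⟩ - 0.1147i|111⟩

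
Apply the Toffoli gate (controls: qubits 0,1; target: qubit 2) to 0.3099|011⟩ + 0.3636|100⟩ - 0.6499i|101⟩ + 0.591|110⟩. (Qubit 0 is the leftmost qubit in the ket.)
0.3099|011⟩ + 0.3636|100⟩ - 0.6499i|101⟩ + 0.591|111⟩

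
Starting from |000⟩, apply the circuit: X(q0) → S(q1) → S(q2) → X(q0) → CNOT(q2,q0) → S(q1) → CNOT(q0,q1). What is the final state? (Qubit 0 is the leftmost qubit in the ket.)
|000⟩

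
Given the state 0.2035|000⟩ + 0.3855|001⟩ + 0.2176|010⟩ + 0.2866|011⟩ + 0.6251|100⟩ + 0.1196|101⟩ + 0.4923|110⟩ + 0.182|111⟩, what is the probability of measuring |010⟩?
0.04735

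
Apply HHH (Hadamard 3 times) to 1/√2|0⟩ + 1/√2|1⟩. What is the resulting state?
|0⟩

H² = I, so H^3 = H: a single Hadamard. With (a, b) = (1/√2, 1/√2), H gives ((a + b)/√2, (a − b)/√2) = (1, 0).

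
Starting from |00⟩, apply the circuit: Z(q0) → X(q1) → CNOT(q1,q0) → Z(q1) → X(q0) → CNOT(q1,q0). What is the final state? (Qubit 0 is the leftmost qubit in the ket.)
-|11⟩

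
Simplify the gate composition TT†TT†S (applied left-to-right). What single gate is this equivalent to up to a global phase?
S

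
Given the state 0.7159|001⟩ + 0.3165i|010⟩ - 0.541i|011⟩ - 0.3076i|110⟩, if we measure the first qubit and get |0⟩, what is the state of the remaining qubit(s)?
0.7524|01⟩ + 0.3326i|10⟩ - 0.5686i|11⟩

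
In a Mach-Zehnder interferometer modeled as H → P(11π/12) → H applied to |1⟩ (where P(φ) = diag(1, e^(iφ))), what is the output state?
(0.983 - 0.1294i)|0⟩ + (0.01704 + 0.1294i)|1⟩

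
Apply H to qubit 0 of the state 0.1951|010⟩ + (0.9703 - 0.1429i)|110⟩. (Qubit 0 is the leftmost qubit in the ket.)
(0.8241 - 0.101i)|010⟩ + (-0.5481 + 0.101i)|110⟩

H on qubit 0 mixes each pair of kets that differ only in qubit 0: amplitudes (a, b) of (|…0…⟩, |…1…⟩) become ((a + b)/√2, (a − b)/√2). Kets absent from the input have amplitude 0.
(|010⟩, |110⟩): (a, b) = (0.1951, (0.9703 - 0.1429i)) → ((0.8241 - 0.101i), (-0.5481 + 0.101i))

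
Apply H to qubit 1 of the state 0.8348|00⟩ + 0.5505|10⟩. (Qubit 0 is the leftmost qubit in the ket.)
0.5903|00⟩ + 0.5903|01⟩ + 0.3893|10⟩ + 0.3893|11⟩

H on qubit 1 mixes each pair of kets that differ only in qubit 1: amplitudes (a, b) of (|…0…⟩, |…1…⟩) become ((a + b)/√2, (a − b)/√2). Kets absent from the input have amplitude 0.
(|00⟩, |01⟩): (a, b) = (0.8348, 0) → (0.5903, 0.5903)
(|10⟩, |11⟩): (a, b) = (0.5505, 0) → (0.3893, 0.3893)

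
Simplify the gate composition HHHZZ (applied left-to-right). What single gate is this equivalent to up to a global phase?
H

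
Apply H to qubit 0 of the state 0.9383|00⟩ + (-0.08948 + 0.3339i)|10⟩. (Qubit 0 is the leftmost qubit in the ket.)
(0.6002 + 0.2361i)|00⟩ + (0.7268 - 0.2361i)|10⟩

H on qubit 0 mixes each pair of kets that differ only in qubit 0: amplitudes (a, b) of (|…0…⟩, |…1…⟩) become ((a + b)/√2, (a − b)/√2). Kets absent from the input have amplitude 0.
(|00⟩, |10⟩): (a, b) = (0.9383, (-0.08948 + 0.3339i)) → ((0.6002 + 0.2361i), (0.7268 - 0.2361i))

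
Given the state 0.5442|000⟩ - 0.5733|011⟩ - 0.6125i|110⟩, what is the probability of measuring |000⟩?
0.2962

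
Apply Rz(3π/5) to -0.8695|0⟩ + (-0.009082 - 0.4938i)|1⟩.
(-0.5111 + 0.7034i)|0⟩ + (0.3942 - 0.2976i)|1⟩

Rz(3π/5) = [[e^(−iθ/2), 0], [0, e^(iθ/2)]] with e^(±iθ/2) = cos(θ/2) ± i·sin(θ/2); θ = 3π/5, cos(θ/2) ≈ 0.587785, sin(θ/2) ≈ 0.809017.
With a = amp(|0⟩) = -0.8695 and b = amp(|1⟩) = (-0.009082 - 0.4938i):
new amp(|0⟩) = (0.587785 - 0.809017i)·a = (-0.5111 + 0.7034i)
new amp(|1⟩) = (0.587785 + 0.809017i)·b = (0.3942 - 0.2976i)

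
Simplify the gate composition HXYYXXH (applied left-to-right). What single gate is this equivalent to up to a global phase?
Z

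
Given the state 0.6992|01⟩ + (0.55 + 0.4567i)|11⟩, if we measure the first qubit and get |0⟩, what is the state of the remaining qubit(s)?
|1⟩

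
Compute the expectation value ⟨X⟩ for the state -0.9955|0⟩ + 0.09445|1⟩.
-0.188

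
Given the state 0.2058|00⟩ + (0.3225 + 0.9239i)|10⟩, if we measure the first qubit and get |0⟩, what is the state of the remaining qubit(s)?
|0⟩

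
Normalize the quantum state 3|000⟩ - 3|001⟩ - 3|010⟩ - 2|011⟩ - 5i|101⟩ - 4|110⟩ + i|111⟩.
0.3511|000⟩ - 0.3511|001⟩ - 0.3511|010⟩ - 0.2341|011⟩ - 0.5852i|101⟩ - 0.4682|110⟩ + 0.117i|111⟩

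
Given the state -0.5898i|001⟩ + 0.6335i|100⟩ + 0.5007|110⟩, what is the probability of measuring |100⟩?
0.4013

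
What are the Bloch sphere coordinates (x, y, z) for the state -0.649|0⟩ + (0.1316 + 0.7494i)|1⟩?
(-0.1708, -0.9727, -0.1577)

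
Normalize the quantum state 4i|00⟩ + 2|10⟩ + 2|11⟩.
0.8165i|00⟩ + 1/√6|10⟩ + 1/√6|11⟩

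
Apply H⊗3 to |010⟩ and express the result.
1/√8|000⟩ + 1/√8|001⟩ - 1/√8|010⟩ - 1/√8|011⟩ + 1/√8|100⟩ + 1/√8|101⟩ - 1/√8|110⟩ - 1/√8|111⟩

H⊗3 gives amp(|y⟩) = (1/2√2) Σ_x (−1)^(x·y) amp(|x⟩), where x·y is the number of positions in which both x and y have a 1.
|000⟩: (1)/(2√2) = 1/√8
|001⟩: (1)/(2√2) = 1/√8
|010⟩: (-1)/(2√2) = -1/√8
|011⟩: (-1)/(2√2) = -1/√8
|100⟩: (1)/(2√2) = 1/√8
|101⟩: (1)/(2√2) = 1/√8
|110⟩: (-1)/(2√2) = -1/√8
|111⟩: (-1)/(2√2) = -1/√8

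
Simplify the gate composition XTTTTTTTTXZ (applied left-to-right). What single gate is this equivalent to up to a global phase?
Z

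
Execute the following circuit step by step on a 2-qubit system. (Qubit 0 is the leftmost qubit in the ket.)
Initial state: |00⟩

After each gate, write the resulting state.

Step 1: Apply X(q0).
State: |10⟩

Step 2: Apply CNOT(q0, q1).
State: |11⟩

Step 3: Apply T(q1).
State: (1/√2 + (1/√2)i)|11⟩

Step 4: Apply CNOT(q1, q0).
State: (1/√2 + (1/√2)i)|01⟩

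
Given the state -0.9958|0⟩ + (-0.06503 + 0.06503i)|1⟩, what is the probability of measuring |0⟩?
0.9916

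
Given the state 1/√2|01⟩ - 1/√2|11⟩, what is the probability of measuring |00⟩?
0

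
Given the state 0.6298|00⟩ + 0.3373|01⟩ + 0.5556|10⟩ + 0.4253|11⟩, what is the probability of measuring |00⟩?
0.3966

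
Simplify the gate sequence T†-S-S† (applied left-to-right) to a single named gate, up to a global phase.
T†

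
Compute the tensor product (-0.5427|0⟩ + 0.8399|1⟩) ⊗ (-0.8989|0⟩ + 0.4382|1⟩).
0.4878|00⟩ - 0.2378|01⟩ - 0.755|10⟩ + 0.368|11⟩

amp(|b₁b₂…⟩) = product of the factor amplitudes for bits b₁, b₂, …; only kets whose every factor amplitude is nonzero survive.
|00⟩: (-0.5427)(-0.8989) = 0.4878
|01⟩: (-0.5427)(0.4382) = -0.2378
|10⟩: (0.8399)(-0.8989) = -0.755
|11⟩: (0.8399)(0.4382) = 0.368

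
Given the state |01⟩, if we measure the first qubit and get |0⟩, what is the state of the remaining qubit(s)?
|1⟩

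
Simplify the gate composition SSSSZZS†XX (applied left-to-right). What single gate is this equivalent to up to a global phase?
S†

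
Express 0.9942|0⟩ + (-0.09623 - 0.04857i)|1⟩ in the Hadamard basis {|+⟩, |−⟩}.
(0.635 - 0.03434i)|+⟩ + (0.7711 + 0.03434i)|−⟩

With |ψ⟩ = α|0⟩ + β|1⟩, the Hadamard-basis coefficients are ⟨+|ψ⟩ = (α + β)/√2 and ⟨−|ψ⟩ = (α − β)/√2.
Here α = 0.9942, β = (-0.09623 - 0.04857i): (α + β)/√2 = (0.635 - 0.03434i), (α − β)/√2 = (0.7711 + 0.03434i).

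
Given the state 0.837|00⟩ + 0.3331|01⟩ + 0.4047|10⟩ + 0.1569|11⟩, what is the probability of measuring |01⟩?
0.111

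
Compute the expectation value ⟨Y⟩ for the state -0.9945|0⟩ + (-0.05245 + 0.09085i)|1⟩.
-0.1807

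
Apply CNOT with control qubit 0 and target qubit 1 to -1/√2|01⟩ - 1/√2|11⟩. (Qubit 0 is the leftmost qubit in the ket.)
-1/√2|01⟩ - 1/√2|10⟩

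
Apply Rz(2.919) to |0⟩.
(0.1111 - 0.9938i)|0⟩

Rz(2.919) = [[e^(−iθ/2), 0], [0, e^(iθ/2)]] with e^(±iθ/2) = cos(θ/2) ± i·sin(θ/2); θ = 2.919, cos(θ/2) ≈ 0.111067, sin(θ/2) ≈ 0.993813.
With a = amp(|0⟩) = 1 and b = amp(|1⟩) = 0:
new amp(|0⟩) = (0.111067 - 0.993813i)·a = (0.1111 - 0.9938i)
new amp(|1⟩) = (0.111067 + 0.993813i)·b = 0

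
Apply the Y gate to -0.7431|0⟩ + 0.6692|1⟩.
-0.6692i|0⟩ - 0.7431i|1⟩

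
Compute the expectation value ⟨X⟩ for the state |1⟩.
0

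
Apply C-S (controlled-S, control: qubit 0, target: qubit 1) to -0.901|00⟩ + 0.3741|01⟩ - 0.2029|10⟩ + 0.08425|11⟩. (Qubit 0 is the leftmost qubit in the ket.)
-0.901|00⟩ + 0.3741|01⟩ - 0.2029|10⟩ + 0.08425i|11⟩

C-S leaves the control-|0⟩ kets |00⟩, |01⟩ unchanged and applies S to qubit 1 on the control-|1⟩ pair (|10⟩, |11⟩).
S = [[1, 0], [0, i]].
With a = amp(|10⟩) = -0.2029 and b = amp(|11⟩) = 0.08425:
new amp(|10⟩) = (1)·a = -0.2029
new amp(|11⟩) = (i)·b = 0.08425i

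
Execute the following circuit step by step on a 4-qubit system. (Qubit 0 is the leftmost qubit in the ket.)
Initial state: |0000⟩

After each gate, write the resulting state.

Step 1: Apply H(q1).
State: 1/√2|0000⟩ + 1/√2|0100⟩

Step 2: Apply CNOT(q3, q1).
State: 1/√2|0000⟩ + 1/√2|0100⟩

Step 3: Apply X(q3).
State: 1/√2|0001⟩ + 1/√2|0101⟩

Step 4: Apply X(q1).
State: 1/√2|0001⟩ + 1/√2|0101⟩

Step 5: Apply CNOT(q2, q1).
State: 1/√2|0001⟩ + 1/√2|0101⟩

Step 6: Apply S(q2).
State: 1/√2|0001⟩ + 1/√2|0101⟩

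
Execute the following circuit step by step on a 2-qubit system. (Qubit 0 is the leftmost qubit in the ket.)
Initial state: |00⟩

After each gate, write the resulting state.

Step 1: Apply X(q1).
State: |01⟩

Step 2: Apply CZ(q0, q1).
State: |01⟩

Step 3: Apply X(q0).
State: |11⟩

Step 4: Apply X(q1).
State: |10⟩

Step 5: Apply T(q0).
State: (1/√2 + (1/√2)i)|10⟩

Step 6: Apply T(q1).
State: (1/√2 + (1/√2)i)|10⟩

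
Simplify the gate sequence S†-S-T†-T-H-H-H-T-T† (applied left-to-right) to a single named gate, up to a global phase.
H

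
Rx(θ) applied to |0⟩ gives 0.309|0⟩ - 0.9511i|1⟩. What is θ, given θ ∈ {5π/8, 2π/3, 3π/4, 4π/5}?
4π/5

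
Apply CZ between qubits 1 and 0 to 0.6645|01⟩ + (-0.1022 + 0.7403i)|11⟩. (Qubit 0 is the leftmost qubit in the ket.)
0.6645|01⟩ + (0.1022 - 0.7403i)|11⟩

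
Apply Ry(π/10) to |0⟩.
0.9877|0⟩ + 0.1564|1⟩

Ry(π/10) = [[cos(θ/2), −sin(θ/2)], [sin(θ/2), cos(θ/2)]]; θ = π/10, cos(θ/2) ≈ 0.987688, sin(θ/2) ≈ 0.156434.
With a = amp(|0⟩) = 1 and b = amp(|1⟩) = 0:
new amp(|0⟩) = (0.987688)·a + (-0.156434)·b = 0.9877
new amp(|1⟩) = (0.156434)·a + (0.987688)·b = 0.1564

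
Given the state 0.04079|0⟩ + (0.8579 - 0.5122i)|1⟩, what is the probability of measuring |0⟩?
0.001664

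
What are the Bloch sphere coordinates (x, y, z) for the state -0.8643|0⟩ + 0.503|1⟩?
(-0.8695, 0, 0.494)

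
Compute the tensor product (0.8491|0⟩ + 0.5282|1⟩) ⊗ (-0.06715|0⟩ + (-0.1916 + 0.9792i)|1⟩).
-0.05702|00⟩ + (-0.1627 + 0.8314i)|01⟩ - 0.03547|10⟩ + (-0.1012 + 0.5172i)|11⟩

amp(|b₁b₂…⟩) = product of the factor amplitudes for bits b₁, b₂, …; only kets whose every factor amplitude is nonzero survive.
|00⟩: (0.8491)(-0.06715) = -0.05702
|01⟩: (0.8491)(-0.1916 + 0.9792i) = (-0.1627 + 0.8314i)
|10⟩: (0.5282)(-0.06715) = -0.03547
|11⟩: (0.5282)(-0.1916 + 0.9792i) = (-0.1012 + 0.5172i)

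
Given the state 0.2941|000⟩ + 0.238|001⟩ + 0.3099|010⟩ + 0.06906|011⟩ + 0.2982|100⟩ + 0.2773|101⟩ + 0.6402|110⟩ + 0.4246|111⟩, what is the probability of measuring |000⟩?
0.08649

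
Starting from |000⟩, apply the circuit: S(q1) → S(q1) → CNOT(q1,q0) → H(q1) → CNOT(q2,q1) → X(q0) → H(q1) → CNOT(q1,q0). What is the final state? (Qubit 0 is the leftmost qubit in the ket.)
|100⟩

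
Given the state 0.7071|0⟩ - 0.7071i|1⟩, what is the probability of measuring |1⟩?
0.5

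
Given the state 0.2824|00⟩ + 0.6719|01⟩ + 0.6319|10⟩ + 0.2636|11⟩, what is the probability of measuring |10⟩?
0.3993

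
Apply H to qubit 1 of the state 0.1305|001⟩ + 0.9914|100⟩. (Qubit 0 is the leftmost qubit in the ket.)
0.09228|001⟩ + 0.09228|011⟩ + 0.701|100⟩ + 0.701|110⟩

H on qubit 1 mixes each pair of kets that differ only in qubit 1: amplitudes (a, b) of (|…0…⟩, |…1…⟩) become ((a + b)/√2, (a − b)/√2). Kets absent from the input have amplitude 0.
(|001⟩, |011⟩): (a, b) = (0.1305, 0) → (0.09228, 0.09228)
(|100⟩, |110⟩): (a, b) = (0.9914, 0) → (0.701, 0.701)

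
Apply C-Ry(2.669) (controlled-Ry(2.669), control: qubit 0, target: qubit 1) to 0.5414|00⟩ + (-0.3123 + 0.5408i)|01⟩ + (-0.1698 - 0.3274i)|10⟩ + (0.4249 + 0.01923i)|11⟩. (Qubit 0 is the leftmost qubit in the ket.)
0.5414|00⟩ + (-0.3123 + 0.5408i)|01⟩ + (-0.4528 - 0.09534i)|10⟩ + (-0.06561 - 0.3138i)|11⟩

C-Ry(2.669) leaves the control-|0⟩ kets |00⟩, |01⟩ unchanged and applies Ry(2.669) to qubit 1 on the control-|1⟩ pair (|10⟩, |11⟩).
Ry(2.669) = [[cos(θ/2), −sin(θ/2)], [sin(θ/2), cos(θ/2)]]; θ = 2.669, cos(θ/2) ≈ 0.234103, sin(θ/2) ≈ 0.972212.
With a = amp(|10⟩) = (-0.1698 - 0.3274i) and b = amp(|11⟩) = (0.4249 + 0.01923i):
new amp(|10⟩) = (0.234103)·a + (-0.972212)·b = (-0.4528 - 0.09534i)
new amp(|11⟩) = (0.972212)·a + (0.234103)·b = (-0.06561 - 0.3138i)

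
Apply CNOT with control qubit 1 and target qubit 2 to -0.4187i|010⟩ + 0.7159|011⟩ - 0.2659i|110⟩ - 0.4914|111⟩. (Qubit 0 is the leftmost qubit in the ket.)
0.7159|010⟩ - 0.4187i|011⟩ - 0.4914|110⟩ - 0.2659i|111⟩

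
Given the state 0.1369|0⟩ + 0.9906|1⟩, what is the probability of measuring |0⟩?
0.01874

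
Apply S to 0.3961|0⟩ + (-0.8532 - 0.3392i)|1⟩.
0.3961|0⟩ + (0.3392 - 0.8532i)|1⟩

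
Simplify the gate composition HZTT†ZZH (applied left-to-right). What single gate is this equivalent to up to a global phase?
X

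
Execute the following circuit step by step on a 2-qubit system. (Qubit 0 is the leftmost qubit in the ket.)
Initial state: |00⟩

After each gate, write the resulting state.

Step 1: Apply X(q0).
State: |10⟩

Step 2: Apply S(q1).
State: |10⟩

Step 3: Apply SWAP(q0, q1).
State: |01⟩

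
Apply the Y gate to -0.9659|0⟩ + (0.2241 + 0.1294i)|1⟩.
(0.1294 - 0.2241i)|0⟩ - 0.9659i|1⟩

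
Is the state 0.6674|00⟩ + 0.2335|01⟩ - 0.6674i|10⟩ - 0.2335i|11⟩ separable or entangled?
Separable

Writing the state as a|00⟩ + b|01⟩ + c|10⟩ + d|11⟩, it is a product state iff ad − bc = 0.
Here (a, b, c, d) = (0.6674, 0.2335, -0.6674i, -0.2335i): ad − bc = (0.6674)(-0.2335i) − (0.2335)(-0.6674i) = 0, so the state is separable.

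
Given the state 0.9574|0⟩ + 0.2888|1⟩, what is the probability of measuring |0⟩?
0.9166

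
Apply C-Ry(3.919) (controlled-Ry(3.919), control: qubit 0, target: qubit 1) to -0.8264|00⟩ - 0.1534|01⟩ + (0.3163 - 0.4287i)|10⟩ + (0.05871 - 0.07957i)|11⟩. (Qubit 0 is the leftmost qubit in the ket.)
-0.8264|00⟩ - 0.1534|01⟩ + (-0.1742 + 0.2361i)|10⟩ + (0.2705 - 0.3666i)|11⟩

C-Ry(3.919) leaves the control-|0⟩ kets |00⟩, |01⟩ unchanged and applies Ry(3.919) to qubit 1 on the control-|1⟩ pair (|10⟩, |11⟩).
Ry(3.919) = [[cos(θ/2), −sin(θ/2)], [sin(θ/2), cos(θ/2)]]; θ = 3.919, cos(θ/2) ≈ -0.378989, sin(θ/2) ≈ 0.925401.
With a = amp(|10⟩) = (0.3163 - 0.4287i) and b = amp(|11⟩) = (0.05871 - 0.07957i):
new amp(|10⟩) = (-0.378989)·a + (-0.925401)·b = (-0.1742 + 0.2361i)
new amp(|11⟩) = (0.925401)·a + (-0.378989)·b = (0.2705 - 0.3666i)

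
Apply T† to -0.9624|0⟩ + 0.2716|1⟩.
-0.9624|0⟩ + (0.1921 - 0.1921i)|1⟩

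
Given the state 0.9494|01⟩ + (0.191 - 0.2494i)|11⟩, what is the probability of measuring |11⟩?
0.09868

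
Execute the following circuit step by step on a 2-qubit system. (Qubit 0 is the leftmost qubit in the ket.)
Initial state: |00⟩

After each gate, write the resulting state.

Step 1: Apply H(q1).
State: 1/√2|00⟩ + 1/√2|01⟩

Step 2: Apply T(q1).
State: 1/√2|00⟩ + (1/2 + (1/2)i)|01⟩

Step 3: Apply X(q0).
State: 1/√2|10⟩ + (1/2 + (1/2)i)|11⟩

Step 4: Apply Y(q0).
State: -(1/√2)i|00⟩ + (1/2 - (1/2)i)|01⟩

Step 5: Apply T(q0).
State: -(1/√2)i|00⟩ + (1/2 - (1/2)i)|01⟩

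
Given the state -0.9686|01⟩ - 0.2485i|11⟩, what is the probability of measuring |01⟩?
0.9382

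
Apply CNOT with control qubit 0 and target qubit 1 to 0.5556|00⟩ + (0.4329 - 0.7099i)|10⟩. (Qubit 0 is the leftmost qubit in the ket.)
0.5556|00⟩ + (0.4329 - 0.7099i)|11⟩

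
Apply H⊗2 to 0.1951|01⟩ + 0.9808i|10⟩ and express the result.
(0.09755 + 0.4904i)|00⟩ + (-0.09755 + 0.4904i)|01⟩ + (0.09755 - 0.4904i)|10⟩ + (-0.09755 - 0.4904i)|11⟩

H⊗2 gives amp(|y⟩) = (1/2) Σ_x (−1)^(x·y) amp(|x⟩), where x·y is the number of positions in which both x and y have a 1.
|00⟩: (0.1951 + 0.9808i)/2 = (0.09755 + 0.4904i)
|01⟩: (-0.1951 + 0.9808i)/2 = (-0.09755 + 0.4904i)
|10⟩: (0.1951 - 0.9808i)/2 = (0.09755 - 0.4904i)
|11⟩: (-0.1951 - 0.9808i)/2 = (-0.09755 - 0.4904i)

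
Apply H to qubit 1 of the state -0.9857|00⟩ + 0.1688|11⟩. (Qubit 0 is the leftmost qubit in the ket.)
-0.697|00⟩ - 0.697|01⟩ + 0.1194|10⟩ - 0.1194|11⟩

H on qubit 1 mixes each pair of kets that differ only in qubit 1: amplitudes (a, b) of (|…0…⟩, |…1…⟩) become ((a + b)/√2, (a − b)/√2). Kets absent from the input have amplitude 0.
(|00⟩, |01⟩): (a, b) = (-0.9857, 0) → (-0.697, -0.697)
(|10⟩, |11⟩): (a, b) = (0, 0.1688) → (0.1194, -0.1194)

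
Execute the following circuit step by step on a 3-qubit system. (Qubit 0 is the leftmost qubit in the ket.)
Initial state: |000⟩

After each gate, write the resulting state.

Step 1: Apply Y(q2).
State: i|001⟩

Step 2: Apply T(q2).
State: (-1/√2 + (1/√2)i)|001⟩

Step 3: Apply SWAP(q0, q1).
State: (-1/√2 + (1/√2)i)|001⟩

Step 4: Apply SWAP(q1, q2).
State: (-1/√2 + (1/√2)i)|010⟩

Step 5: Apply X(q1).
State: (-1/√2 + (1/√2)i)|000⟩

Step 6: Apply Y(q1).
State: (-1/√2 - (1/√2)i)|010⟩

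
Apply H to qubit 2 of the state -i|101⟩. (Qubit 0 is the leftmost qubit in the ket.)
-(1/√2)i|100⟩ + (1/√2)i|101⟩

H on qubit 2 mixes each pair of kets that differ only in qubit 2: amplitudes (a, b) of (|…0…⟩, |…1…⟩) become ((a + b)/√2, (a − b)/√2). Kets absent from the input have amplitude 0.
(|100⟩, |101⟩): (a, b) = (0, -i) → (-(1/√2)i, (1/√2)i)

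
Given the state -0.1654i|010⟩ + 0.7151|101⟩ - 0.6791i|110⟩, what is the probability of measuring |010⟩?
0.02736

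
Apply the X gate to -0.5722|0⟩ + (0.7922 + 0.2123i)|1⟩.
(0.7922 + 0.2123i)|0⟩ - 0.5722|1⟩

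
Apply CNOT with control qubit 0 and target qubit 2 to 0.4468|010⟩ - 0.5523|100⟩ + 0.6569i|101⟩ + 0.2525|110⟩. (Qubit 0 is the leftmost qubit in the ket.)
0.4468|010⟩ + 0.6569i|100⟩ - 0.5523|101⟩ + 0.2525|111⟩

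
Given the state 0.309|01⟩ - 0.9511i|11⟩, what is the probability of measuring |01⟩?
0.09548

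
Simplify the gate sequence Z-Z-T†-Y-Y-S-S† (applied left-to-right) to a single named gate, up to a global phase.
T†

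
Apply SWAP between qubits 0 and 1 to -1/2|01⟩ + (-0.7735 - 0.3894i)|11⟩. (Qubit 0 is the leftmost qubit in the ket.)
-1/2|10⟩ + (-0.7735 - 0.3894i)|11⟩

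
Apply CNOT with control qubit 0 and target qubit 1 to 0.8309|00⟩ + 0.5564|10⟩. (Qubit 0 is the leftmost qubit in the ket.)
0.8309|00⟩ + 0.5564|11⟩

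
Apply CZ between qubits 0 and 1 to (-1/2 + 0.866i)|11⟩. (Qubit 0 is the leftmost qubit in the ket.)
(1/2 - 0.866i)|11⟩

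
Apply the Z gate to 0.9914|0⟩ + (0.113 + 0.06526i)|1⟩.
0.9914|0⟩ + (-0.113 - 0.06526i)|1⟩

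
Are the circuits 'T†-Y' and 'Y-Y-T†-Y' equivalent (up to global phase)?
Yes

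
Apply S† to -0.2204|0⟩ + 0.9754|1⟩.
-0.2204|0⟩ - 0.9754i|1⟩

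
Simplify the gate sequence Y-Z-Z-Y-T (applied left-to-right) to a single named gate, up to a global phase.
T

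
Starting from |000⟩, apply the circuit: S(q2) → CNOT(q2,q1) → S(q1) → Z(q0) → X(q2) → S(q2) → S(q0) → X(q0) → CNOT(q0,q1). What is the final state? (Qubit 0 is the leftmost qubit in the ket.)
i|111⟩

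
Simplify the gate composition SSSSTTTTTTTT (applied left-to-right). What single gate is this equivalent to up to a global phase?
I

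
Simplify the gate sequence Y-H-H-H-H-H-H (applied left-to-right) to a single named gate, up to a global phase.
Y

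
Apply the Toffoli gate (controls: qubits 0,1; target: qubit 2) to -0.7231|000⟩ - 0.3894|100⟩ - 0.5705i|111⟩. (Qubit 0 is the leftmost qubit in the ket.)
-0.7231|000⟩ - 0.3894|100⟩ - 0.5705i|110⟩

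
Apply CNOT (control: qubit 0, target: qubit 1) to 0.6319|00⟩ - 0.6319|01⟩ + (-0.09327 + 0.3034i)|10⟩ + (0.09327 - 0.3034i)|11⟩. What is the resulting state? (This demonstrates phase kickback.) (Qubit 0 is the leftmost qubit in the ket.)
0.6319|00⟩ - 0.6319|01⟩ + (0.09327 - 0.3034i)|10⟩ + (-0.09327 + 0.3034i)|11⟩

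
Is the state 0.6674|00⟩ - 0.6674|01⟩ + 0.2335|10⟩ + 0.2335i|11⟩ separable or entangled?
Entangled

Writing the state as a|00⟩ + b|01⟩ + c|10⟩ + d|11⟩, it is a product state iff ad − bc = 0.
Here (a, b, c, d) = (0.6674, -0.6674, 0.2335, 0.2335i): ad − bc = (0.6674)(0.2335i) − (-0.6674)(0.2335) = (0.1558 + 0.1558i) ≠ 0, so the state is entangled.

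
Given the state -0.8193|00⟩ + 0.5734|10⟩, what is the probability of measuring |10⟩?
0.3288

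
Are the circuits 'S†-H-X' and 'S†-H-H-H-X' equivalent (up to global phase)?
Yes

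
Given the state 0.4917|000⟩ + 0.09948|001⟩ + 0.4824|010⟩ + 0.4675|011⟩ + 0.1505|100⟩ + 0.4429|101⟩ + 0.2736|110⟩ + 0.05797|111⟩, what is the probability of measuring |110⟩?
0.07486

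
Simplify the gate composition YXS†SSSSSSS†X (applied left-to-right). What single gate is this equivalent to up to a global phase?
Y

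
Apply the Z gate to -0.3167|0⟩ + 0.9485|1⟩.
-0.3167|0⟩ - 0.9485|1⟩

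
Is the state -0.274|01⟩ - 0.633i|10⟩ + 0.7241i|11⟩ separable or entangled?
Entangled

Writing the state as a|00⟩ + b|01⟩ + c|10⟩ + d|11⟩, it is a product state iff ad − bc = 0.
Here (a, b, c, d) = (0, -0.274, -0.633i, 0.7241i): ad − bc = (0)(0.7241i) − (-0.274)(-0.633i) = -0.1734i ≠ 0, so the state is entangled.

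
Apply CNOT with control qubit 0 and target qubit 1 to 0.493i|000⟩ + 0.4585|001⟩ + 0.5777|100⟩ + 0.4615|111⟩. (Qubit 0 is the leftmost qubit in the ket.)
0.493i|000⟩ + 0.4585|001⟩ + 0.4615|101⟩ + 0.5777|110⟩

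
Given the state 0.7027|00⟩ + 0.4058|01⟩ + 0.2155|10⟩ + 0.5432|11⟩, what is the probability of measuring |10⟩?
0.04644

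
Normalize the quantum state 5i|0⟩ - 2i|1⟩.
0.9285i|0⟩ - 0.3714i|1⟩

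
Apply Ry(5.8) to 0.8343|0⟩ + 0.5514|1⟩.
-0.942|0⟩ - 0.3358|1⟩

Ry(5.8) = [[cos(θ/2), −sin(θ/2)], [sin(θ/2), cos(θ/2)]]; θ = 5.8, cos(θ/2) ≈ -0.970958, sin(θ/2) ≈ 0.239249.
With a = amp(|0⟩) = 0.8343 and b = amp(|1⟩) = 0.5514:
new amp(|0⟩) = (-0.970958)·a + (-0.239249)·b = -0.942
new amp(|1⟩) = (0.239249)·a + (-0.970958)·b = -0.3358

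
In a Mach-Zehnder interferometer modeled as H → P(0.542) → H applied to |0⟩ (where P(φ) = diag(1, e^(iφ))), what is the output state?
(0.9283 + 0.2579i)|0⟩ + (0.07166 - 0.2579i)|1⟩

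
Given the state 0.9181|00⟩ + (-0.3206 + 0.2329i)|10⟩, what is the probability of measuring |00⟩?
0.8429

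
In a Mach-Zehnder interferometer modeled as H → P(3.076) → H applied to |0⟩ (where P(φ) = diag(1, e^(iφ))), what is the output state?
(0.001075 + 0.03277i)|0⟩ + (0.9989 - 0.03277i)|1⟩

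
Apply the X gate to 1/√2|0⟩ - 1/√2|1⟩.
-1/√2|0⟩ + 1/√2|1⟩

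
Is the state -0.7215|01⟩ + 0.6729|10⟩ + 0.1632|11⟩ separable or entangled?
Entangled

Writing the state as a|00⟩ + b|01⟩ + c|10⟩ + d|11⟩, it is a product state iff ad − bc = 0.
Here (a, b, c, d) = (0, -0.7215, 0.6729, 0.1632): ad − bc = (0)(0.1632) − (-0.7215)(0.6729) = 0.4855 ≠ 0, so the state is entangled.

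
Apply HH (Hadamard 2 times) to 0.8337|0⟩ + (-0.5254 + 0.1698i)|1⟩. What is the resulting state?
0.8337|0⟩ + (-0.5254 + 0.1698i)|1⟩

H² = I, so an even number of Hadamards cancels: H^2 = I and the state is unchanged.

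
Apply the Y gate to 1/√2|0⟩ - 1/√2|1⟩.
(1/√2)i|0⟩ + (1/√2)i|1⟩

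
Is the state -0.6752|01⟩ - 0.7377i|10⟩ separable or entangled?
Entangled

Writing the state as a|00⟩ + b|01⟩ + c|10⟩ + d|11⟩, it is a product state iff ad − bc = 0.
Here (a, b, c, d) = (0, -0.6752, -0.7377i, 0): ad − bc = (0)(0) − (-0.6752)(-0.7377i) = -0.4981i ≠ 0, so the state is entangled.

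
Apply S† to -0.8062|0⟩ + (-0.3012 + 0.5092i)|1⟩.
-0.8062|0⟩ + (0.5092 + 0.3012i)|1⟩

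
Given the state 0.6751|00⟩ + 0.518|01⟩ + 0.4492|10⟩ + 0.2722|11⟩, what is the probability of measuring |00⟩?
0.4558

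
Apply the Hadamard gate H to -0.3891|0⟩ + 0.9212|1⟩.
0.3763|0⟩ - 0.9265|1⟩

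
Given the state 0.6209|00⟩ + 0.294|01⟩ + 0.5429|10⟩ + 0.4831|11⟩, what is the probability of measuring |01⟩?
0.08644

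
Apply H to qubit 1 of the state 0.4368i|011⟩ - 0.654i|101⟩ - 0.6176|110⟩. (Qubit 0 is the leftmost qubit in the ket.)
0.3089i|001⟩ - 0.3089i|011⟩ - 0.4367|100⟩ - 0.4624i|101⟩ + 0.4367|110⟩ - 0.4624i|111⟩

H on qubit 1 mixes each pair of kets that differ only in qubit 1: amplitudes (a, b) of (|…0…⟩, |…1…⟩) become ((a + b)/√2, (a − b)/√2). Kets absent from the input have amplitude 0.
(|001⟩, |011⟩): (a, b) = (0, 0.4368i) → (0.3089i, -0.3089i)
(|100⟩, |110⟩): (a, b) = (0, -0.6176) → (-0.4367, 0.4367)
(|101⟩, |111⟩): (a, b) = (-0.654i, 0) → (-0.4624i, -0.4624i)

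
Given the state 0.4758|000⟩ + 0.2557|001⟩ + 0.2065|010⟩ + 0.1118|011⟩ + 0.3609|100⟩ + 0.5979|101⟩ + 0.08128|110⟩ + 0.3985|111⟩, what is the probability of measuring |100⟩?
0.1302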